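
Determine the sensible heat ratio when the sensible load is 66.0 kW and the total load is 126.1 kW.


SHR = Q_sensible / Q_total
SHR = 66.0 / 126.1
SHR = 0.523

0.523


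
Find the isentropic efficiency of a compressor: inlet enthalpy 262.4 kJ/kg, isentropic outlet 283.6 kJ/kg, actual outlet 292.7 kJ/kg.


dh_ideal = 283.6 - 262.4 = 21.2 kJ/kg
dh_actual = 292.7 - 262.4 = 30.3 kJ/kg
eta_s = dh_ideal / dh_actual = 21.2 / 30.3
eta_s = 0.6997

0.6997


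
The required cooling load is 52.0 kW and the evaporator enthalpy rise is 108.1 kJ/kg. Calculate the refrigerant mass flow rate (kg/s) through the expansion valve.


m_dot = Q / dh
m_dot = 52.0 / 108.1
m_dot = 0.481 kg/s

0.481


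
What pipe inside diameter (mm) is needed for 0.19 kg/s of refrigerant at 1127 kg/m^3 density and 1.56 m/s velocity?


A = m_dot / (rho * v) = 0.19 / (1127 * 1.56) = 0.0001080699838 m^2
d = sqrt(4*A/pi) * 1000
d = 11.7 mm

11.7


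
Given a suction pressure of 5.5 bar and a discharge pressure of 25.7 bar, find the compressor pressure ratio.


PR = P_high / P_low
PR = 25.7 / 5.5
PR = 4.673

4.673


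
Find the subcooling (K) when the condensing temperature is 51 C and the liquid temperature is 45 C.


Subcooling = T_cond - T_liquid
Subcooling = 51 - 45
Subcooling = 6 K

6


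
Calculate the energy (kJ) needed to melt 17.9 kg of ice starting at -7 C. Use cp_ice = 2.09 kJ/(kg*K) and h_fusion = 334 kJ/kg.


Sensible heat = cp * dT = 2.09 * 7 = 14.63 kJ/kg
Total per kg = 14.63 + 334 = 348.63 kJ/kg
Q = m * total = 17.9 * 348.63
Q = 6240.5 kJ

6240.5


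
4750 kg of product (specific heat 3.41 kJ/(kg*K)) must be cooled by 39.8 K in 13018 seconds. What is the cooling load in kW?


Q = m * cp * dT / t
Q = 4750 * 3.41 * 39.8 / 13018
Q = 49.521 kW

49.521


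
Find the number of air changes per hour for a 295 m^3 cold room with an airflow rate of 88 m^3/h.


ACH = flow / volume
ACH = 88 / 295
ACH = 0.298

0.298


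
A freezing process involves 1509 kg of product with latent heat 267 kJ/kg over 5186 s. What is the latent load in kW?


Q_lat = m * h_fg / t
Q_lat = 1509 * 267 / 5186
Q_lat = 77.69 kW

77.69


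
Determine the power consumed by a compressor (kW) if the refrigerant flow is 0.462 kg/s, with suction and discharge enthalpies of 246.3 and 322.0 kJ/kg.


dh = 322.0 - 246.3 = 75.7 kJ/kg
W = m_dot * dh = 0.462 * 75.7 = 34.97 kW

34.97


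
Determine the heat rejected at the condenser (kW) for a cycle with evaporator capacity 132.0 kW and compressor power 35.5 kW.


Q_cond = Q_evap + W
Q_cond = 132.0 + 35.5
Q_cond = 167.5 kW

167.5


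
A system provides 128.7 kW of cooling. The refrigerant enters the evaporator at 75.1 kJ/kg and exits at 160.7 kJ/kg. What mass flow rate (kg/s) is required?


dh = 160.7 - 75.1 = 85.6 kJ/kg
m_dot = Q / dh = 128.7 / 85.6 = 1.5035 kg/s

1.5035


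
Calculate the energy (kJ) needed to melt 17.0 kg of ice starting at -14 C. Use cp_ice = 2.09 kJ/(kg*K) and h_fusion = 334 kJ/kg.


Sensible heat = cp * dT = 2.09 * 14 = 29.26 kJ/kg
Total per kg = 29.26 + 334 = 363.26 kJ/kg
Q = m * total = 17.0 * 363.26
Q = 6175.4 kJ

6175.4


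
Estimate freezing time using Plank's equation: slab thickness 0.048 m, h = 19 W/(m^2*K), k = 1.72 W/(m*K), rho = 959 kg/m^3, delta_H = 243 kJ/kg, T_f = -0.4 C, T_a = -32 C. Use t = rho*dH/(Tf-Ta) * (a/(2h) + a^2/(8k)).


dT = -0.4 - (-32) = 31.6 K
term1 = a/(2h) = 0.048/(2*19) = 0.001263157895
term2 = a^2/(8k) = 0.048^2/(8*1.72) = 0.0001674418605
t = rho*dH*1000/dT * (term1 + term2)
t = 959*243*1000/31.6 * (0.001263157895 + 0.0001674418605)
t = 10550 s

10550


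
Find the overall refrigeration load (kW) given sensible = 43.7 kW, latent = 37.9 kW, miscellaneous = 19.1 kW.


Q_total = Q_s + Q_l + Q_misc
Q_total = 43.7 + 37.9 + 19.1
Q_total = 100.7 kW

100.7


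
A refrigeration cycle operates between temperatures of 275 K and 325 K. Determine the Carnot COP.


dT = 325 - 275 = 50 K
COP_carnot = T_cold / dT = 275 / 50
COP_carnot = 5.5

5.5


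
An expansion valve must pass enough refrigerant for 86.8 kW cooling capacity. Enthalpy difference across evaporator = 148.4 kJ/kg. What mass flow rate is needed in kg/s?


m_dot = Q / dh
m_dot = 86.8 / 148.4
m_dot = 0.5849 kg/s

0.5849


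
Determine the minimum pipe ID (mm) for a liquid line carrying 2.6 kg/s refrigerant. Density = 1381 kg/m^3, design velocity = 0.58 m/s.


A = m_dot / (rho * v) = 2.6 / (1381 * 0.58) = 0.003246023621 m^2
d = sqrt(4*A/pi) * 1000
d = 64.3 mm

64.3


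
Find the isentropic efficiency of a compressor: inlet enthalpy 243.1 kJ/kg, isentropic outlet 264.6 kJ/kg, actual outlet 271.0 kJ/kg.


dh_ideal = 264.6 - 243.1 = 21.5 kJ/kg
dh_actual = 271.0 - 243.1 = 27.9 kJ/kg
eta_s = dh_ideal / dh_actual = 21.5 / 27.9
eta_s = 0.7706

0.7706


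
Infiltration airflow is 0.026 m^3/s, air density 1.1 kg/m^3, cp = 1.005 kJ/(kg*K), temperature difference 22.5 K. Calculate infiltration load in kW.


Q = V_dot * rho * cp * dT
Q = 0.026 * 1.1 * 1.005 * 22.5
Q = 0.647 kW

0.647


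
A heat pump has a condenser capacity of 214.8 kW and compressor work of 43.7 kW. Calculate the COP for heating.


COP_hp = Q_cond / W
COP_hp = 214.8 / 43.7
COP_hp = 4.915

4.915


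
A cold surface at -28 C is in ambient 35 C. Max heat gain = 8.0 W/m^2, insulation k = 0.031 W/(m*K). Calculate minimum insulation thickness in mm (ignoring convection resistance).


dT = 35 - (-28) = 63 K
thickness = k * dT / q_max * 1000
thickness = 0.031 * 63 / 8.0 * 1000
thickness = 244.1 mm

244.1


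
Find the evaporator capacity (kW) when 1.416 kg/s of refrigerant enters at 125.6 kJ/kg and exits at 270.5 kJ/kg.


dh = 270.5 - 125.6 = 144.9 kJ/kg
Q_evap = m_dot * dh = 1.416 * 144.9
Q_evap = 205.18 kW

205.18


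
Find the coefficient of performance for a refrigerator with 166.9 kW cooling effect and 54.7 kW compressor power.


COP = Q_evap / W
COP = 166.9 / 54.7
COP = 3.051

3.051


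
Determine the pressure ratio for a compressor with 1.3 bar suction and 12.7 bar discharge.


PR = P_high / P_low
PR = 12.7 / 1.3
PR = 9.769

9.769


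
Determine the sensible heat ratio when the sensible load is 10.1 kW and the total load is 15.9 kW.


SHR = Q_sensible / Q_total
SHR = 10.1 / 15.9
SHR = 0.635

0.635


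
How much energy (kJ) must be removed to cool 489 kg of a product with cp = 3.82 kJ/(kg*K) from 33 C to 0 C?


dT = 33 - (0) = 33 K
Q = m * cp * dT = 489 * 3.82 * 33
Q = 61643 kJ

61643


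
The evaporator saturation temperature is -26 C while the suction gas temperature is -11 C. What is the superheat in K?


Superheat = T_suction - T_evap
Superheat = -11 - (-26)
Superheat = 15 K

15


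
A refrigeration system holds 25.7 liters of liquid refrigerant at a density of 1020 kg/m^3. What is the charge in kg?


Charge = V * rho / 1000
Charge = 25.7 * 1020 / 1000
Charge = 26.21 kg

26.21


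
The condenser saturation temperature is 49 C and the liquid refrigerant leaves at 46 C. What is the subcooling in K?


Subcooling = T_cond - T_liquid
Subcooling = 49 - 46
Subcooling = 3 K

3


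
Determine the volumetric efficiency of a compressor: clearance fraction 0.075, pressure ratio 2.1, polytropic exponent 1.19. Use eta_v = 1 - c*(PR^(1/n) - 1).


PR^(1/n) = 2.1^(1/1.19) = 1.86540234
eta_v = 1 - 0.075 * (1.86540234 - 1)
eta_v = 0.9351

0.9351


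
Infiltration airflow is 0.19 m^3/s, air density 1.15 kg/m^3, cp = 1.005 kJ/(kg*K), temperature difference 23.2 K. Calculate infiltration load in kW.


Q = V_dot * rho * cp * dT
Q = 0.19 * 1.15 * 1.005 * 23.2
Q = 5.095 kW

5.095


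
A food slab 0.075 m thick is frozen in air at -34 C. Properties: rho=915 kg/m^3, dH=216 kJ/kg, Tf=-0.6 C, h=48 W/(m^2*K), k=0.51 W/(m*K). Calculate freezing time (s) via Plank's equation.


dT = -0.6 - (-34) = 33.4 K
term1 = a/(2h) = 0.075/(2*48) = 0.00078125
term2 = a^2/(8k) = 0.075^2/(8*0.51) = 0.001378676471
t = rho*dH*1000/dT * (term1 + term2)
t = 915*216*1000/33.4 * (0.00078125 + 0.001378676471)
t = 12781 s

12781


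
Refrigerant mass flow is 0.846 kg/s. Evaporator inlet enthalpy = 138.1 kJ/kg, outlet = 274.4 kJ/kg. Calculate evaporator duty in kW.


dh = 274.4 - 138.1 = 136.3 kJ/kg
Q_evap = m_dot * dh = 0.846 * 136.3
Q_evap = 115.31 kW

115.31


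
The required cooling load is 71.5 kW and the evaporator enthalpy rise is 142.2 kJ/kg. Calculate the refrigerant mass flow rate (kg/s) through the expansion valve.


m_dot = Q / dh
m_dot = 71.5 / 142.2
m_dot = 0.5028 kg/s

0.5028


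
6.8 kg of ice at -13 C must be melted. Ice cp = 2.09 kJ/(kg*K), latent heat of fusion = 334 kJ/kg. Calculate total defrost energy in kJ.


Sensible heat = cp * dT = 2.09 * 13 = 27.17 kJ/kg
Total per kg = 27.17 + 334 = 361.17 kJ/kg
Q = m * total = 6.8 * 361.17
Q = 2456.0 kJ

2456.0


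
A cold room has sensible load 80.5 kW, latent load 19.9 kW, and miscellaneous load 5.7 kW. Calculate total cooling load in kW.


Q_total = Q_s + Q_l + Q_misc
Q_total = 80.5 + 19.9 + 5.7
Q_total = 106.1 kW

106.1


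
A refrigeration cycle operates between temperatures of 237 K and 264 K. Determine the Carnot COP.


dT = 264 - 237 = 27 K
COP_carnot = T_cold / dT = 237 / 27
COP_carnot = 8.778

8.778


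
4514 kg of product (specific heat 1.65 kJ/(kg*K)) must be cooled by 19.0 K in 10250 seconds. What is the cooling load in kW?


Q = m * cp * dT / t
Q = 4514 * 1.65 * 19.0 / 10250
Q = 13.806 kW

13.806


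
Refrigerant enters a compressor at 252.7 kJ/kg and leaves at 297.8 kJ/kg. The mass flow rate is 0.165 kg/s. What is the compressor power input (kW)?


dh = 297.8 - 252.7 = 45.1 kJ/kg
W = m_dot * dh = 0.165 * 45.1 = 7.44 kW

7.44


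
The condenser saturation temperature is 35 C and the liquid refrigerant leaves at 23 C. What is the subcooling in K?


Subcooling = T_cond - T_liquid
Subcooling = 35 - 23
Subcooling = 12 K

12


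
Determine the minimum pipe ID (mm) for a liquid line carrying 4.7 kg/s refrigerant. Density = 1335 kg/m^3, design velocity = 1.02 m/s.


A = m_dot / (rho * v) = 4.7 / (1335 * 1.02) = 0.003451567893 m^2
d = sqrt(4*A/pi) * 1000
d = 66.3 mm

66.3


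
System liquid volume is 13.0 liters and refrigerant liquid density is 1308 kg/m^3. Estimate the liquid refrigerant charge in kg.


Charge = V * rho / 1000
Charge = 13.0 * 1308 / 1000
Charge = 17.0 kg

17.0


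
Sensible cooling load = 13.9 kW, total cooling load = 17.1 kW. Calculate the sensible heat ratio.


SHR = Q_sensible / Q_total
SHR = 13.9 / 17.1
SHR = 0.813

0.813


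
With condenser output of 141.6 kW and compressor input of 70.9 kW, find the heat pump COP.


COP_hp = Q_cond / W
COP_hp = 141.6 / 70.9
COP_hp = 1.997

1.997


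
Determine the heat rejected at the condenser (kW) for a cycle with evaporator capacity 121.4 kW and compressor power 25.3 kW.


Q_cond = Q_evap + W
Q_cond = 121.4 + 25.3
Q_cond = 146.7 kW

146.7


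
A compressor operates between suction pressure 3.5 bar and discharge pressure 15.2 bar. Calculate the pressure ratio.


PR = P_high / P_low
PR = 15.2 / 3.5
PR = 4.343

4.343


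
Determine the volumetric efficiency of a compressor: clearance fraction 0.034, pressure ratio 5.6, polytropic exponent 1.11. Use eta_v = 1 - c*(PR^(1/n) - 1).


PR^(1/n) = 5.6^(1/1.11) = 4.72110074
eta_v = 1 - 0.034 * (4.72110074 - 1)
eta_v = 0.8735

0.8735


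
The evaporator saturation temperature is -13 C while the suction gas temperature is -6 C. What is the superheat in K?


Superheat = T_suction - T_evap
Superheat = -6 - (-13)
Superheat = 7 K

7


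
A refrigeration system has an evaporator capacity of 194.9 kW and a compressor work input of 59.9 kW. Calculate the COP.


COP = Q_evap / W
COP = 194.9 / 59.9
COP = 3.254

3.254


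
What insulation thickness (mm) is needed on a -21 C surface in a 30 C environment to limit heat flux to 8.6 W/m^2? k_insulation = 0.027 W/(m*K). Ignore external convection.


dT = 30 - (-21) = 51 K
thickness = k * dT / q_max * 1000
thickness = 0.027 * 51 / 8.6 * 1000
thickness = 160.1 mm

160.1


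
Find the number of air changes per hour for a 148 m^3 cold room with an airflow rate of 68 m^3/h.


ACH = flow / volume
ACH = 68 / 148
ACH = 0.459

0.459


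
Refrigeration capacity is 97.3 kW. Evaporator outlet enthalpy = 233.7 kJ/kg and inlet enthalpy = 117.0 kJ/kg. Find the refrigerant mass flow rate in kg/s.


dh = 233.7 - 117.0 = 116.7 kJ/kg
m_dot = Q / dh = 97.3 / 116.7 = 0.8338 kg/s

0.8338


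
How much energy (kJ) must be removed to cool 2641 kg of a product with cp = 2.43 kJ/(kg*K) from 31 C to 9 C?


dT = 31 - (9) = 22 K
Q = m * cp * dT = 2641 * 2.43 * 22
Q = 141188 kJ

141188


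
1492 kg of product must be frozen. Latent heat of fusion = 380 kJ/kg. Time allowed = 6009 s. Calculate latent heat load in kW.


Q_lat = m * h_fg / t
Q_lat = 1492 * 380 / 6009
Q_lat = 94.35 kW

94.35


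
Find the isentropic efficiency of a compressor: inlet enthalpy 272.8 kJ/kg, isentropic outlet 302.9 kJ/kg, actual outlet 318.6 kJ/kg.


dh_ideal = 302.9 - 272.8 = 30.1 kJ/kg
dh_actual = 318.6 - 272.8 = 45.8 kJ/kg
eta_s = dh_ideal / dh_actual = 30.1 / 45.8
eta_s = 0.6572

0.6572


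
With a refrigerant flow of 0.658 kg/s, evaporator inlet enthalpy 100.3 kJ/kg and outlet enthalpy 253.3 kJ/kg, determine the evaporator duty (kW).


dh = 253.3 - 100.3 = 153.0 kJ/kg
Q_evap = m_dot * dh = 0.658 * 153.0
Q_evap = 100.67 kW

100.67


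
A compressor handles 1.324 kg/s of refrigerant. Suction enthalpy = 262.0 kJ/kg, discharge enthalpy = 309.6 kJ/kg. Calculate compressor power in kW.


dh = 309.6 - 262.0 = 47.6 kJ/kg
W = m_dot * dh = 1.324 * 47.6 = 63.02 kW

63.02


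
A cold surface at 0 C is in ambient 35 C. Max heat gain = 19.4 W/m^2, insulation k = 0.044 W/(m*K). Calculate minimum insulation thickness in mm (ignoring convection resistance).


dT = 35 - (0) = 35 K
thickness = k * dT / q_max * 1000
thickness = 0.044 * 35 / 19.4 * 1000
thickness = 79.4 mm

79.4


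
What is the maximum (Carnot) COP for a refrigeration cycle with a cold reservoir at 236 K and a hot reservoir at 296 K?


dT = 296 - 236 = 60 K
COP_carnot = T_cold / dT = 236 / 60
COP_carnot = 3.933

3.933


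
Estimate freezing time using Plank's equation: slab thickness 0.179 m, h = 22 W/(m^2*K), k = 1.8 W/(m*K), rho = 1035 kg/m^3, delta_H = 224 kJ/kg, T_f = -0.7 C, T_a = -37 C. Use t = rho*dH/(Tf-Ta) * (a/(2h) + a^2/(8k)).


dT = -0.7 - (-37) = 36.3 K
term1 = a/(2h) = 0.179/(2*22) = 0.004068181818
term2 = a^2/(8k) = 0.179^2/(8*1.8) = 0.002225069444
t = rho*dH*1000/dT * (term1 + term2)
t = 1035*224*1000/36.3 * (0.004068181818 + 0.002225069444)
t = 40194 s

40194


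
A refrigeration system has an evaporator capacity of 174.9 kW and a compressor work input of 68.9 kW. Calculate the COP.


COP = Q_evap / W
COP = 174.9 / 68.9
COP = 2.538

2.538


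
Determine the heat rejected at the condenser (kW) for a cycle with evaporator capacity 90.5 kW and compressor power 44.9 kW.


Q_cond = Q_evap + W
Q_cond = 90.5 + 44.9
Q_cond = 135.4 kW

135.4


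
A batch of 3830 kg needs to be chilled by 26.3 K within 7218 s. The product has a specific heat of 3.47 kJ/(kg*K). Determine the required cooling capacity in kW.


Q = m * cp * dT / t
Q = 3830 * 3.47 * 26.3 / 7218
Q = 48.425 kW

48.425


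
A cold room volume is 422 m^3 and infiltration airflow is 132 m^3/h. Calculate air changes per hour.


ACH = flow / volume
ACH = 132 / 422
ACH = 0.313

0.313


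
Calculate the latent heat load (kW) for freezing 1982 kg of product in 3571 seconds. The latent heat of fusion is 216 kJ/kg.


Q_lat = m * h_fg / t
Q_lat = 1982 * 216 / 3571
Q_lat = 119.89 kW

119.89


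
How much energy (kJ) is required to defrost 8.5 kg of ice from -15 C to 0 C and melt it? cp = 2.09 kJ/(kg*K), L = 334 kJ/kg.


Sensible heat = cp * dT = 2.09 * 15 = 31.35 kJ/kg
Total per kg = 31.35 + 334 = 365.35 kJ/kg
Q = m * total = 8.5 * 365.35
Q = 3105.5 kJ

3105.5


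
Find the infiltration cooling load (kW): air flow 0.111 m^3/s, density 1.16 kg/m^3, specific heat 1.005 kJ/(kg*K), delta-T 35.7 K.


Q = V_dot * rho * cp * dT
Q = 0.111 * 1.16 * 1.005 * 35.7
Q = 4.62 kW

4.62


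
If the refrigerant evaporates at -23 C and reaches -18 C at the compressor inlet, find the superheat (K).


Superheat = T_suction - T_evap
Superheat = -18 - (-23)
Superheat = 5 K

5


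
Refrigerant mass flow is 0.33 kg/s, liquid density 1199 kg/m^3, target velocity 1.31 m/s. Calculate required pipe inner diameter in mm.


A = m_dot / (rho * v) = 0.33 / (1199 * 1.31) = 0.0002100987464 m^2
d = sqrt(4*A/pi) * 1000
d = 16.4 mm

16.4


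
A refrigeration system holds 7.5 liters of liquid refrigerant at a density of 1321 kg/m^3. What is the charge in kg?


Charge = V * rho / 1000
Charge = 7.5 * 1321 / 1000
Charge = 9.91 kg

9.91


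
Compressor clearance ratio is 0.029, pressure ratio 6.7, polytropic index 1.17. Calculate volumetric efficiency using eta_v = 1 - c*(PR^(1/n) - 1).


PR^(1/n) = 6.7^(1/1.17) = 5.08214252
eta_v = 1 - 0.029 * (5.08214252 - 1)
eta_v = 0.8816

0.8816


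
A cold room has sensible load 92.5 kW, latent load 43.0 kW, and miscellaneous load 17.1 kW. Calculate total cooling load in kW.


Q_total = Q_s + Q_l + Q_misc
Q_total = 92.5 + 43.0 + 17.1
Q_total = 152.6 kW

152.6


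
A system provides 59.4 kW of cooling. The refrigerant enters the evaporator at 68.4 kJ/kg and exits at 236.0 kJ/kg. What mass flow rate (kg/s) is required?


dh = 236.0 - 68.4 = 167.6 kJ/kg
m_dot = Q / dh = 59.4 / 167.6 = 0.3544 kg/s

0.3544


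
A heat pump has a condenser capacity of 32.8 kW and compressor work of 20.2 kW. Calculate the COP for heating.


COP_hp = Q_cond / W
COP_hp = 32.8 / 20.2
COP_hp = 1.624

1.624


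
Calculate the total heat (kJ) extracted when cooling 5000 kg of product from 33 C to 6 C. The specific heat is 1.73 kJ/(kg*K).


dT = 33 - (6) = 27 K
Q = m * cp * dT = 5000 * 1.73 * 27
Q = 233550 kJ

233550


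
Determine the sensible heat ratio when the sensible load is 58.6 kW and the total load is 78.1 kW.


SHR = Q_sensible / Q_total
SHR = 58.6 / 78.1
SHR = 0.75

0.75


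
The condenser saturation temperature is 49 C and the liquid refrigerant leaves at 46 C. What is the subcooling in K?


Subcooling = T_cond - T_liquid
Subcooling = 49 - 46
Subcooling = 3 K

3


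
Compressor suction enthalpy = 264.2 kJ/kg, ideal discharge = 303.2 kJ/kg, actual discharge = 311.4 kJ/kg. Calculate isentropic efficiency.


dh_ideal = 303.2 - 264.2 = 39.0 kJ/kg
dh_actual = 311.4 - 264.2 = 47.2 kJ/kg
eta_s = dh_ideal / dh_actual = 39.0 / 47.2
eta_s = 0.8263

0.8263


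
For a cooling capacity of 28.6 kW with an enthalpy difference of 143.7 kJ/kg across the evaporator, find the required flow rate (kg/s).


m_dot = Q / dh
m_dot = 28.6 / 143.7
m_dot = 0.199 kg/s

0.199


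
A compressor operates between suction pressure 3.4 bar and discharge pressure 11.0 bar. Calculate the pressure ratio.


PR = P_high / P_low
PR = 11.0 / 3.4
PR = 3.235

3.235


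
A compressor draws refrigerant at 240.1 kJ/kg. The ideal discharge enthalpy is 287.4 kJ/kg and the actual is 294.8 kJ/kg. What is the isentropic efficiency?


dh_ideal = 287.4 - 240.1 = 47.3 kJ/kg
dh_actual = 294.8 - 240.1 = 54.7 kJ/kg
eta_s = dh_ideal / dh_actual = 47.3 / 54.7
eta_s = 0.8647

0.8647


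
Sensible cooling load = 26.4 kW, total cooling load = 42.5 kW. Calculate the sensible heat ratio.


SHR = Q_sensible / Q_total
SHR = 26.4 / 42.5
SHR = 0.621

0.621


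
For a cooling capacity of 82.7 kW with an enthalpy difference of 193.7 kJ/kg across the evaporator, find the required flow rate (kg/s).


m_dot = Q / dh
m_dot = 82.7 / 193.7
m_dot = 0.4269 kg/s

0.4269


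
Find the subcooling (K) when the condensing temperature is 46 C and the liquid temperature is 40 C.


Subcooling = T_cond - T_liquid
Subcooling = 46 - 40
Subcooling = 6 K

6


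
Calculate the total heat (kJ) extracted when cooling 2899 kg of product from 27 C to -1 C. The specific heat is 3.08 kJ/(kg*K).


dT = 27 - (-1) = 28 K
Q = m * cp * dT = 2899 * 3.08 * 28
Q = 250010 kJ

250010


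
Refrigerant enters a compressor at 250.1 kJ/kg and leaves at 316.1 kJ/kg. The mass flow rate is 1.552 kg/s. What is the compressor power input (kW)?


dh = 316.1 - 250.1 = 66.0 kJ/kg
W = m_dot * dh = 1.552 * 66.0 = 102.43 kW

102.43


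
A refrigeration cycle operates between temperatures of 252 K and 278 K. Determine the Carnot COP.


dT = 278 - 252 = 26 K
COP_carnot = T_cold / dT = 252 / 26
COP_carnot = 9.692

9.692


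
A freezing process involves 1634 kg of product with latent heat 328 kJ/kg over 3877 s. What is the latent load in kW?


Q_lat = m * h_fg / t
Q_lat = 1634 * 328 / 3877
Q_lat = 138.24 kW

138.24


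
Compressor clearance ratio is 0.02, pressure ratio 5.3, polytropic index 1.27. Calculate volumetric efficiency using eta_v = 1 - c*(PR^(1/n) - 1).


PR^(1/n) = 5.3^(1/1.27) = 3.71788507
eta_v = 1 - 0.02 * (3.71788507 - 1)
eta_v = 0.9456

0.9456


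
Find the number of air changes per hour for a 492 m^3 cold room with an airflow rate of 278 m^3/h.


ACH = flow / volume
ACH = 278 / 492
ACH = 0.565

0.565


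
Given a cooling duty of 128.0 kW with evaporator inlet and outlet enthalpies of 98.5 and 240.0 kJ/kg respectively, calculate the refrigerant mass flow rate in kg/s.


dh = 240.0 - 98.5 = 141.5 kJ/kg
m_dot = Q / dh = 128.0 / 141.5 = 0.9046 kg/s

0.9046


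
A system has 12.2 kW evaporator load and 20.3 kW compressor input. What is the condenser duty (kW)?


Q_cond = Q_evap + W
Q_cond = 12.2 + 20.3
Q_cond = 32.5 kW

32.5


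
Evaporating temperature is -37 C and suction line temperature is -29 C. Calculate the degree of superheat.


Superheat = T_suction - T_evap
Superheat = -29 - (-37)
Superheat = 8 K

8


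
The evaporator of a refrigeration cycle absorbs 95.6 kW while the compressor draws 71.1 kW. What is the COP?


COP = Q_evap / W
COP = 95.6 / 71.1
COP = 1.345

1.345


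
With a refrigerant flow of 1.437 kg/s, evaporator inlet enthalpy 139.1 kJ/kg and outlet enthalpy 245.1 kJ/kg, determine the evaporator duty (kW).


dh = 245.1 - 139.1 = 106.0 kJ/kg
Q_evap = m_dot * dh = 1.437 * 106.0
Q_evap = 152.32 kW

152.32


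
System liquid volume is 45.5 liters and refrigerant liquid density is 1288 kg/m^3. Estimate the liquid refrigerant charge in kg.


Charge = V * rho / 1000
Charge = 45.5 * 1288 / 1000
Charge = 58.6 kg

58.6


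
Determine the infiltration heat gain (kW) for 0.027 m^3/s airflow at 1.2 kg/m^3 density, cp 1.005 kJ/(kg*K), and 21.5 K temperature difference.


Q = V_dot * rho * cp * dT
Q = 0.027 * 1.2 * 1.005 * 21.5
Q = 0.7 kW

0.7


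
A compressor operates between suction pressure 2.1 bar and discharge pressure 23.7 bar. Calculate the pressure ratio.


PR = P_high / P_low
PR = 23.7 / 2.1
PR = 11.286

11.286


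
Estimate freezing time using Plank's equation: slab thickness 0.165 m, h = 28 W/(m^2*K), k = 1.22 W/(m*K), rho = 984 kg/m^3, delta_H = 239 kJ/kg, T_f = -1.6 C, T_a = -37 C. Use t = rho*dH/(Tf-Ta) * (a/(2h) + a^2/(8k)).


dT = -1.6 - (-37) = 35.4 K
term1 = a/(2h) = 0.165/(2*28) = 0.002946428571
term2 = a^2/(8k) = 0.165^2/(8*1.22) = 0.002789446721
t = rho*dH*1000/dT * (term1 + term2)
t = 984*239*1000/35.4 * (0.002946428571 + 0.002789446721)
t = 38106 s

38106


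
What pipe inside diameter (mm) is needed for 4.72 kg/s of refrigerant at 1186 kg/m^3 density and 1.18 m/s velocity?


A = m_dot / (rho * v) = 4.72 / (1186 * 1.18) = 0.003372681282 m^2
d = sqrt(4*A/pi) * 1000
d = 65.5 mm

65.5


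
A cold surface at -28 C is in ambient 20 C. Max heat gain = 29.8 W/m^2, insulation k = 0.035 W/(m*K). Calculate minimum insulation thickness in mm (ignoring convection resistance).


dT = 20 - (-28) = 48 K
thickness = k * dT / q_max * 1000
thickness = 0.035 * 48 / 29.8 * 1000
thickness = 56.4 mm

56.4


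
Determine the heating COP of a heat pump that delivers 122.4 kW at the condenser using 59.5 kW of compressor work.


COP_hp = Q_cond / W
COP_hp = 122.4 / 59.5
COP_hp = 2.057

2.057


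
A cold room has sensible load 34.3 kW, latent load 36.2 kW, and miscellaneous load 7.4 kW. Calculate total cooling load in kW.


Q_total = Q_s + Q_l + Q_misc
Q_total = 34.3 + 36.2 + 7.4
Q_total = 77.9 kW

77.9


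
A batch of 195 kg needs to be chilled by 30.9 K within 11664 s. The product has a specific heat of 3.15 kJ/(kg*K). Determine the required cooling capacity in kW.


Q = m * cp * dT / t
Q = 195 * 3.15 * 30.9 / 11664
Q = 1.627 kW

1.627


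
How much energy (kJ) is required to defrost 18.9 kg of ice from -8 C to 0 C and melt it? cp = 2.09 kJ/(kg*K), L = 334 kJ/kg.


Sensible heat = cp * dT = 2.09 * 8 = 16.72 kJ/kg
Total per kg = 16.72 + 334 = 350.72 kJ/kg
Q = m * total = 18.9 * 350.72
Q = 6628.6 kJ

6628.6


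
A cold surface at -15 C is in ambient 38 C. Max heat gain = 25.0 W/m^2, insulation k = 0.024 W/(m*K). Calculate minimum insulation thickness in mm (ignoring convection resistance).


dT = 38 - (-15) = 53 K
thickness = k * dT / q_max * 1000
thickness = 0.024 * 53 / 25.0 * 1000
thickness = 50.9 mm

50.9


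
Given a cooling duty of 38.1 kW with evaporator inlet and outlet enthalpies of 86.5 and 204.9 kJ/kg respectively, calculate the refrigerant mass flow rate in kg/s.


dh = 204.9 - 86.5 = 118.4 kJ/kg
m_dot = Q / dh = 38.1 / 118.4 = 0.3218 kg/s

0.3218


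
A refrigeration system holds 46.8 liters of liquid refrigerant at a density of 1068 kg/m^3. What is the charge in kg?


Charge = V * rho / 1000
Charge = 46.8 * 1068 / 1000
Charge = 49.98 kg

49.98


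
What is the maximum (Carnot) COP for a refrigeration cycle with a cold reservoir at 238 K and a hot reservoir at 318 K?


dT = 318 - 238 = 80 K
COP_carnot = T_cold / dT = 238 / 80
COP_carnot = 2.975

2.975


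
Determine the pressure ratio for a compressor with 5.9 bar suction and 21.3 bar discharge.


PR = P_high / P_low
PR = 21.3 / 5.9
PR = 3.61

3.61


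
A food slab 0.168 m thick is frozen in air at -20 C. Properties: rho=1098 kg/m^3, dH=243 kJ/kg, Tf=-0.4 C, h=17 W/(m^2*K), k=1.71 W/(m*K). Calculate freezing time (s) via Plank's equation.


dT = -0.4 - (-20) = 19.6 K
term1 = a/(2h) = 0.168/(2*17) = 0.004941176471
term2 = a^2/(8k) = 0.168^2/(8*1.71) = 0.002063157895
t = rho*dH*1000/dT * (term1 + term2)
t = 1098*243*1000/19.6 * (0.004941176471 + 0.002063157895)
t = 95350 s

95350


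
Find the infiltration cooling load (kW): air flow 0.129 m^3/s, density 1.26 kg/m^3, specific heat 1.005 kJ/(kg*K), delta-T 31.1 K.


Q = V_dot * rho * cp * dT
Q = 0.129 * 1.26 * 1.005 * 31.1
Q = 5.08 kW

5.08


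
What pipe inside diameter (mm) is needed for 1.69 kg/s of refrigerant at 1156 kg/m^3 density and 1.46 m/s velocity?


A = m_dot / (rho * v) = 1.69 / (1156 * 1.46) = 0.001001327203 m^2
d = sqrt(4*A/pi) * 1000
d = 35.7 mm

35.7


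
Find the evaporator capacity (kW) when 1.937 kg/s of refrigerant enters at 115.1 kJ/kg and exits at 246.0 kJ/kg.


dh = 246.0 - 115.1 = 130.9 kJ/kg
Q_evap = m_dot * dh = 1.937 * 130.9
Q_evap = 253.55 kW

253.55


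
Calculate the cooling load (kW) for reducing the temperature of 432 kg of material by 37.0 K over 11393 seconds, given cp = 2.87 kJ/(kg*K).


Q = m * cp * dT / t
Q = 432 * 2.87 * 37.0 / 11393
Q = 4.027 kW

4.027


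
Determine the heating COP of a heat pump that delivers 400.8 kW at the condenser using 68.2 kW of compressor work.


COP_hp = Q_cond / W
COP_hp = 400.8 / 68.2
COP_hp = 5.877

5.877


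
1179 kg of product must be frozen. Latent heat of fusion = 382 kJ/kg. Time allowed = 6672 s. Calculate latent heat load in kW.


Q_lat = m * h_fg / t
Q_lat = 1179 * 382 / 6672
Q_lat = 67.5 kW

67.5


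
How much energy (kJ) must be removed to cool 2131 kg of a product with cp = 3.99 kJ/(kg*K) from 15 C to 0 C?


dT = 15 - (0) = 15 K
Q = m * cp * dT = 2131 * 3.99 * 15
Q = 127540 kJ

127540


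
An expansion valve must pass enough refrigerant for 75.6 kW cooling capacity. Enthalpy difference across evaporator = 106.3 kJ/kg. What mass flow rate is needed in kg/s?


m_dot = Q / dh
m_dot = 75.6 / 106.3
m_dot = 0.7112 kg/s

0.7112


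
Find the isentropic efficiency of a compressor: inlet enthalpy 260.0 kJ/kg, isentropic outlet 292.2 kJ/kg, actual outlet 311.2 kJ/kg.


dh_ideal = 292.2 - 260.0 = 32.2 kJ/kg
dh_actual = 311.2 - 260.0 = 51.2 kJ/kg
eta_s = dh_ideal / dh_actual = 32.2 / 51.2
eta_s = 0.6289

0.6289


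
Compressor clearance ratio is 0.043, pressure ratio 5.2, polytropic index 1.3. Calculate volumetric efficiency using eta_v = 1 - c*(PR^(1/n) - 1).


PR^(1/n) = 5.2^(1/1.3) = 3.55444503
eta_v = 1 - 0.043 * (3.55444503 - 1)
eta_v = 0.8902

0.8902


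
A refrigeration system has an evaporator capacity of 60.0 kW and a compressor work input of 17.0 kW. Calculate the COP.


COP = Q_evap / W
COP = 60.0 / 17.0
COP = 3.529

3.529


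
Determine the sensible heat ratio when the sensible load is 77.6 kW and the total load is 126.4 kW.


SHR = Q_sensible / Q_total
SHR = 77.6 / 126.4
SHR = 0.614

0.614


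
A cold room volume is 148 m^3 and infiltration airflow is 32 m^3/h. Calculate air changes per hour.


ACH = flow / volume
ACH = 32 / 148
ACH = 0.216

0.216


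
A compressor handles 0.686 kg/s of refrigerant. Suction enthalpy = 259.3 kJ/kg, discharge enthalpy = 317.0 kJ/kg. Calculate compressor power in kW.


dh = 317.0 - 259.3 = 57.7 kJ/kg
W = m_dot * dh = 0.686 * 57.7 = 39.58 kW

39.58


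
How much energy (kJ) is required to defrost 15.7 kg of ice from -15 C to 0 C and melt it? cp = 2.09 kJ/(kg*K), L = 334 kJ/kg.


Sensible heat = cp * dT = 2.09 * 15 = 31.35 kJ/kg
Total per kg = 31.35 + 334 = 365.35 kJ/kg
Q = m * total = 15.7 * 365.35
Q = 5736.0 kJ

5736.0


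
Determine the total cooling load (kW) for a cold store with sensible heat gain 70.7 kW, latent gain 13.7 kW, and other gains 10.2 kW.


Q_total = Q_s + Q_l + Q_misc
Q_total = 70.7 + 13.7 + 10.2
Q_total = 94.6 kW

94.6


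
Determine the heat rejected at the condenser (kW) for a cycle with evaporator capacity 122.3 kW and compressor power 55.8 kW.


Q_cond = Q_evap + W
Q_cond = 122.3 + 55.8
Q_cond = 178.1 kW

178.1


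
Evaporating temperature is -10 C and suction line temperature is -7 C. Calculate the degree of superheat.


Superheat = T_suction - T_evap
Superheat = -7 - (-10)
Superheat = 3 K

3


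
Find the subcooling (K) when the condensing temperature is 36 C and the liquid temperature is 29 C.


Subcooling = T_cond - T_liquid
Subcooling = 36 - 29
Subcooling = 7 K

7


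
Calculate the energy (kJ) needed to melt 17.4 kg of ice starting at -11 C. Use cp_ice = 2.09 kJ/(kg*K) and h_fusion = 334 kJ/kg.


Sensible heat = cp * dT = 2.09 * 11 = 22.99 kJ/kg
Total per kg = 22.99 + 334 = 356.99 kJ/kg
Q = m * total = 17.4 * 356.99
Q = 6211.6 kJ

6211.6


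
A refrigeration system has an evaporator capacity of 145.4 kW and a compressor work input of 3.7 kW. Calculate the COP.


COP = Q_evap / W
COP = 145.4 / 3.7
COP = 39.297

39.297


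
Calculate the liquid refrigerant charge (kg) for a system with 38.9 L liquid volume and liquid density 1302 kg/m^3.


Charge = V * rho / 1000
Charge = 38.9 * 1302 / 1000
Charge = 50.65 kg

50.65


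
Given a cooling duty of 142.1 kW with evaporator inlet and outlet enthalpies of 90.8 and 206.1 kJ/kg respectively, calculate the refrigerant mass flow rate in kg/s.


dh = 206.1 - 90.8 = 115.3 kJ/kg
m_dot = Q / dh = 142.1 / 115.3 = 1.2324 kg/s

1.2324


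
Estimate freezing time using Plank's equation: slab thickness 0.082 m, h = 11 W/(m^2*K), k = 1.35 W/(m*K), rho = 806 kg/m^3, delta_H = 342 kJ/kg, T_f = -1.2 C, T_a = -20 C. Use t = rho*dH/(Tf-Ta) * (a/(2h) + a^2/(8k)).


dT = -1.2 - (-20) = 18.8 K
term1 = a/(2h) = 0.082/(2*11) = 0.003727272727
term2 = a^2/(8k) = 0.082^2/(8*1.35) = 0.0006225925926
t = rho*dH*1000/dT * (term1 + term2)
t = 806*342*1000/18.8 * (0.003727272727 + 0.0006225925926)
t = 63779 s

63779


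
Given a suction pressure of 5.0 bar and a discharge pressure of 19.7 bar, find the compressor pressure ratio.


PR = P_high / P_low
PR = 19.7 / 5.0
PR = 3.94

3.94


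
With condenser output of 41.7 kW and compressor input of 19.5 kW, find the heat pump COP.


COP_hp = Q_cond / W
COP_hp = 41.7 / 19.5
COP_hp = 2.138

2.138


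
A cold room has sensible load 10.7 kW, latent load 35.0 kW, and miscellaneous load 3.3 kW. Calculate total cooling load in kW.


Q_total = Q_s + Q_l + Q_misc
Q_total = 10.7 + 35.0 + 3.3
Q_total = 49.0 kW

49.0


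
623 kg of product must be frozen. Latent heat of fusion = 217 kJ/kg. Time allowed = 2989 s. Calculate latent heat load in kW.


Q_lat = m * h_fg / t
Q_lat = 623 * 217 / 2989
Q_lat = 45.23 kW

45.23


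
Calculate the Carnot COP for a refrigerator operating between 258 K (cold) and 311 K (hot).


dT = 311 - 258 = 53 K
COP_carnot = T_cold / dT = 258 / 53
COP_carnot = 4.868

4.868


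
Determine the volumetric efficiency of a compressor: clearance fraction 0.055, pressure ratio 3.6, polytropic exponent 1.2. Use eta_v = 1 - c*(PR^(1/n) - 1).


PR^(1/n) = 3.6^(1/1.2) = 2.90793984
eta_v = 1 - 0.055 * (2.90793984 - 1)
eta_v = 0.8951

0.8951


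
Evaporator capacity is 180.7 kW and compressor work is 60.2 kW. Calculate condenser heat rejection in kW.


Q_cond = Q_evap + W
Q_cond = 180.7 + 60.2
Q_cond = 240.9 kW

240.9


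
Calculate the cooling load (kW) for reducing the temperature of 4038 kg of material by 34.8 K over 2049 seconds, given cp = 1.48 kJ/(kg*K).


Q = m * cp * dT / t
Q = 4038 * 1.48 * 34.8 / 2049
Q = 101.5 kW

101.5


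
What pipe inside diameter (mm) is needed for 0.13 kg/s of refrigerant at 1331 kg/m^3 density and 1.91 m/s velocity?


A = m_dot / (rho * v) = 0.13 / (1331 * 1.91) = 0.00005113660949 m^2
d = sqrt(4*A/pi) * 1000
d = 8.1 mm

8.1


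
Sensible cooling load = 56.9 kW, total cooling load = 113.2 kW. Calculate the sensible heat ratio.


SHR = Q_sensible / Q_total
SHR = 56.9 / 113.2
SHR = 0.503

0.503


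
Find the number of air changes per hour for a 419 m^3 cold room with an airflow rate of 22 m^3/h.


ACH = flow / volume
ACH = 22 / 419
ACH = 0.053

0.053


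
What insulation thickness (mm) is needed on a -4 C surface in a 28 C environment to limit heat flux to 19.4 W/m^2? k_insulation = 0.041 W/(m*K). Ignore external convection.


dT = 28 - (-4) = 32 K
thickness = k * dT / q_max * 1000
thickness = 0.041 * 32 / 19.4 * 1000
thickness = 67.6 mm

67.6


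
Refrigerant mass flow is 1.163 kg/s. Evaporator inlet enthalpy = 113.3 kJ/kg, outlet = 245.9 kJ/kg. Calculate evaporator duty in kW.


dh = 245.9 - 113.3 = 132.6 kJ/kg
Q_evap = m_dot * dh = 1.163 * 132.6
Q_evap = 154.21 kW

154.21


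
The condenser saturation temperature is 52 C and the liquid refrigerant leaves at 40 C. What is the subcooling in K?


Subcooling = T_cond - T_liquid
Subcooling = 52 - 40
Subcooling = 12 K

12


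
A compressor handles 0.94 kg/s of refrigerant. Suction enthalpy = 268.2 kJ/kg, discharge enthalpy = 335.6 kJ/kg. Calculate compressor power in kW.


dh = 335.6 - 268.2 = 67.4 kJ/kg
W = m_dot * dh = 0.94 * 67.4 = 63.36 kW

63.36


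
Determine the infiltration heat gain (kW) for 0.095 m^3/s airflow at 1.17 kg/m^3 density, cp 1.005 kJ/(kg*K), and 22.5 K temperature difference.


Q = V_dot * rho * cp * dT
Q = 0.095 * 1.17 * 1.005 * 22.5
Q = 2.513 kW

2.513


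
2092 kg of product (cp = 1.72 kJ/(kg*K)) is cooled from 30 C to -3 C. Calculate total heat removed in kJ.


dT = 30 - (-3) = 33 K
Q = m * cp * dT = 2092 * 1.72 * 33
Q = 118742 kJ

118742


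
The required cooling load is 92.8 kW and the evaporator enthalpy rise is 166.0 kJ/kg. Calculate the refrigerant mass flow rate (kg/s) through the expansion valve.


m_dot = Q / dh
m_dot = 92.8 / 166.0
m_dot = 0.559 kg/s

0.559


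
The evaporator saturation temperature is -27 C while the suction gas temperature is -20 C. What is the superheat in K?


Superheat = T_suction - T_evap
Superheat = -20 - (-27)
Superheat = 7 K

7


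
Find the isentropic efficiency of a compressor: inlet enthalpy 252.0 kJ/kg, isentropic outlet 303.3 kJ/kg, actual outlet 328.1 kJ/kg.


dh_ideal = 303.3 - 252.0 = 51.3 kJ/kg
dh_actual = 328.1 - 252.0 = 76.1 kJ/kg
eta_s = dh_ideal / dh_actual = 51.3 / 76.1
eta_s = 0.6741

0.6741


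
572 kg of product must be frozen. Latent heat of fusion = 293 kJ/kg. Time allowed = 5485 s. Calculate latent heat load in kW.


Q_lat = m * h_fg / t
Q_lat = 572 * 293 / 5485
Q_lat = 30.56 kW

30.56


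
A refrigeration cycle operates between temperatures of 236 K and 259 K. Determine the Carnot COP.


dT = 259 - 236 = 23 K
COP_carnot = T_cold / dT = 236 / 23
COP_carnot = 10.261

10.261


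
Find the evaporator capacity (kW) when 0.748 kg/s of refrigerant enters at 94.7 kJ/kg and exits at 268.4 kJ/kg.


dh = 268.4 - 94.7 = 173.7 kJ/kg
Q_evap = m_dot * dh = 0.748 * 173.7
Q_evap = 129.93 kW

129.93


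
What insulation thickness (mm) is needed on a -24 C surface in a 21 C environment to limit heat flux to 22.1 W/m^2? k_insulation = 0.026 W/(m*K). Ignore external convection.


dT = 21 - (-24) = 45 K
thickness = k * dT / q_max * 1000
thickness = 0.026 * 45 / 22.1 * 1000
thickness = 52.9 mm

52.9


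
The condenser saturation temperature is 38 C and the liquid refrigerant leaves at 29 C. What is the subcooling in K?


Subcooling = T_cond - T_liquid
Subcooling = 38 - 29
Subcooling = 9 K

9


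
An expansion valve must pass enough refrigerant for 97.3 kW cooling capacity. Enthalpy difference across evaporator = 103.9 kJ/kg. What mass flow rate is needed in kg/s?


m_dot = Q / dh
m_dot = 97.3 / 103.9
m_dot = 0.9365 kg/s

0.9365


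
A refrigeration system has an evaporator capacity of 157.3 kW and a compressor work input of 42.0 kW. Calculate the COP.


COP = Q_evap / W
COP = 157.3 / 42.0
COP = 3.745

3.745


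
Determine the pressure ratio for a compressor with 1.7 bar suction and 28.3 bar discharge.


PR = P_high / P_low
PR = 28.3 / 1.7
PR = 16.647

16.647


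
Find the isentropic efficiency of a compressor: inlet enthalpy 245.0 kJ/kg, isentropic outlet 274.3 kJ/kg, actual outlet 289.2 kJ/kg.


dh_ideal = 274.3 - 245.0 = 29.3 kJ/kg
dh_actual = 289.2 - 245.0 = 44.2 kJ/kg
eta_s = dh_ideal / dh_actual = 29.3 / 44.2
eta_s = 0.6629

0.6629


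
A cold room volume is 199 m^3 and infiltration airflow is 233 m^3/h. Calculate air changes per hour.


ACH = flow / volume
ACH = 233 / 199
ACH = 1.171

1.171


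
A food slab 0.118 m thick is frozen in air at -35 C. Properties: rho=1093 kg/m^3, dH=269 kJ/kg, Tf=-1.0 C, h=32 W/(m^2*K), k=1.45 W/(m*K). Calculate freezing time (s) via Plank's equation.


dT = -1.0 - (-35) = 34.0 K
term1 = a/(2h) = 0.118/(2*32) = 0.00184375
term2 = a^2/(8k) = 0.118^2/(8*1.45) = 0.001200344828
t = rho*dH*1000/dT * (term1 + term2)
t = 1093*269*1000/34.0 * (0.00184375 + 0.001200344828)
t = 26324 s

26324


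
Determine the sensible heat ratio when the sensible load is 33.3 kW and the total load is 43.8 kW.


SHR = Q_sensible / Q_total
SHR = 33.3 / 43.8
SHR = 0.76

0.76


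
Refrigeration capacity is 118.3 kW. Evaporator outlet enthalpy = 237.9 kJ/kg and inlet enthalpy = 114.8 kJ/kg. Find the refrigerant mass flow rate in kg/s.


dh = 237.9 - 114.8 = 123.1 kJ/kg
m_dot = Q / dh = 118.3 / 123.1 = 0.961 kg/s

0.961


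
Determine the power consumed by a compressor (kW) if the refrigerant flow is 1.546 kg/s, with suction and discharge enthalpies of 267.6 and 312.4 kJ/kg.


dh = 312.4 - 267.6 = 44.8 kJ/kg
W = m_dot * dh = 1.546 * 44.8 = 69.26 kW

69.26
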